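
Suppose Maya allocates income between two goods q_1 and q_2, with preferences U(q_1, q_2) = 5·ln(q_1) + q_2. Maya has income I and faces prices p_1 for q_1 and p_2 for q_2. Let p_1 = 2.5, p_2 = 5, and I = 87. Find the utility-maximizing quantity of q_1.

q_1* = 10

So q_1*(p_1,p_2) = 5·p_2/p_1, independent of income; and q_2* = (I − 5·p_2)/p_2.
At the given prices: q_1* = 5·5/2.5 = 10.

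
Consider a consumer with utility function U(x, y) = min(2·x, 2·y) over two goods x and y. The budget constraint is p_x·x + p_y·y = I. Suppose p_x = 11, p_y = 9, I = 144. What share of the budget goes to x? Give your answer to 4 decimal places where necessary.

Demand: x*(p_x,p_y,I) = 2·I/(2·p_x + 2·p_y), y* = 2·I/(2·p_x + 2·p_y).
Here 2·11 + 2·9 = 40, giving x* = 7.2 and y* = 7.2.
Expenditure on x: 11·7.2 = 79.2; share = 0.55.

share on x = 0.55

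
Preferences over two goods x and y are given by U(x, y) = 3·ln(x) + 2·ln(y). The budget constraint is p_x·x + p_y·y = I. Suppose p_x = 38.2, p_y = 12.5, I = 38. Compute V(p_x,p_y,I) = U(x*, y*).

V = -1.1571

Tangency: MRS = (3/2)·y/x = p_x/p_y.
So 3·p_y·y = 2·p_x·x; combined with the budget, a share 0.6 of income goes to x.
Demand: x*(p_x,p_y,I) = 0.6·I/p_x and y* = 0.4·I/p_y.
At p_x=38.2, p_y=12.5, I=38: x* = 0.6·38/38.2 = 0.5969, y* = 1.216.
Utility at the optimum: U(0.5969, 1.216) = -1.1571.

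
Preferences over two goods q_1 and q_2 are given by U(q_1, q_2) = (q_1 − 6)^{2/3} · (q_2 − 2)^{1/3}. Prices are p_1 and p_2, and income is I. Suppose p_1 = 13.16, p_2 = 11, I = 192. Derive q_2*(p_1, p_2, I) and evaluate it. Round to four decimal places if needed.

MRS = 2·(q_2−2)/(q_1−6). Tangency with p_1/p_2 gives q_2−2 = (1/2)·(p_1/p_2)·(q_1−6).
Substituting into the budget: q_1* = 6 + 2/3·(I − 6·p_1 − 2·p_2)/p_1, and q_2* = 2 + 1/3·(…)/p_2.
Discretionary income = 192 − 6·13.16 − 2·11 = 91.04; q_2* = 2 + 1/3·91.04/11 = 4.7588.

q_2* = 4.7588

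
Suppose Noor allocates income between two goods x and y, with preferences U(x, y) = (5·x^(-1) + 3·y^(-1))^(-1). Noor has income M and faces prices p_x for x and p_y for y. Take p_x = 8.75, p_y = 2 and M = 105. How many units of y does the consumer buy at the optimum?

y* = 14.188

Numerically y/x = 1.620185, so x* = 105/(8.75 + 2·1.620185) = 8.757 and y* = 1.620185·8.757 = 14.188.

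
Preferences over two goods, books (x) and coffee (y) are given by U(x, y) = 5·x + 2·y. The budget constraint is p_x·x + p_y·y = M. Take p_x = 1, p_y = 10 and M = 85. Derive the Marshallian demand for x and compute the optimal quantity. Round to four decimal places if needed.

Linear utility — the consumer picks whichever good has higher MU/price: 5/1 = 5 vs 2/10 = 0.2.
x gives more utility per dollar, so spend all income on x: x* = M/p_x, y* = 0.
Numerically: x* = 85, y* = 0.

x* = 85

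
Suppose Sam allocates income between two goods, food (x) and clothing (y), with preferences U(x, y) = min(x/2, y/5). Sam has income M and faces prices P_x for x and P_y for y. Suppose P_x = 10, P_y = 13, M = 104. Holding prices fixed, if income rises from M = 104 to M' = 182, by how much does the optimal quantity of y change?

Leontief preferences: the optimum is at the kink where x/2 = y/5, i.e. y = (5/2)·x.
Budget: P_x·x + P_y·(5/2)·x = M, so (2·P_x + 5·P_y)·x = 2·M.
Demand: x*(P_x,P_y,M) = 2·M/(2·P_x + 5·P_y), y* = 5·M/(2·P_x + 5·P_y).
Here 2·10 + 5·13 = 85, giving y* = 6.1176.
At M' = 182: y* = 10.7059. Change: 10.7059 − 6.1176 = 4.5882.

Δy* = 4.5882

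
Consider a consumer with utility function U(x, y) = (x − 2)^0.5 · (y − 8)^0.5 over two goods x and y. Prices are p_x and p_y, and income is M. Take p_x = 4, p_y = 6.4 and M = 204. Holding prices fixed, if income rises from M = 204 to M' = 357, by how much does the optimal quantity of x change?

Let x' = x−2, y' = y−8. MRS = y'/x' = p_x/p_y.
After buying the subsistence bundle (2, 8), a share 0.5 of the remaining income goes to x: x* = 2 + 0.5·(M − 2p_x − 8p_y)/p_x.
Discretionary income = 204 − 2·4 − 8·6.4 = 144.8; x* = 2 + 0.5·144.8/4 = 20.1.
At M' = 357: x* = 39.225. Change: 39.225 − 20.1 = 19.125.

Δx* = 19.125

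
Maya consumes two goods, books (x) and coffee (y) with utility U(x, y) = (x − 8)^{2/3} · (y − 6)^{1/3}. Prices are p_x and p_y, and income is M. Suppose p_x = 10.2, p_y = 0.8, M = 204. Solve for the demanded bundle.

Let x' = x−8, y' = y−6. MRS = 2·y'/x' = p_x/p_y.
After buying the subsistence bundle (8, 6), a share 2/3 of the remaining income goes to x: x* = 8 + 2/3·(M − 8p_x − 6p_y)/p_x.
Discretionary income = 204 − 8·10.2 − 6·0.8 = 117.6; x* = 8 + 2/3·117.6/10.2 = 15.6863; y* = 6 + 1/3·117.6/0.8 = 55.

x* = 15.6863, y* = 55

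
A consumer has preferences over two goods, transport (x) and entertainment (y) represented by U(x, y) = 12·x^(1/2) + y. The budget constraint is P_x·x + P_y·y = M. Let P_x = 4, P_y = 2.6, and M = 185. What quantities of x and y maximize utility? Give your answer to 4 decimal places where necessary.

Utility is quasi-linear in y; the FOC for x is 6/√x = P_x/P_y.
Thus x* = (6·P_y/P_x)² — independent of M — with the rest of income spent on y.
Plugging in: x* = (6·2.6/4)² = 15.21, y* = 47.7538.

x* = 15.21, y* = 47.7538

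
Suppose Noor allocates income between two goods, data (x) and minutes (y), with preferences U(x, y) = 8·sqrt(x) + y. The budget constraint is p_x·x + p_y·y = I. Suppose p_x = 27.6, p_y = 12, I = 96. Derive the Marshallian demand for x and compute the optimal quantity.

Utility is quasi-linear in y; the FOC for x is 4/√x = p_x/p_y.
Thus x* = (4·p_y/p_x)² — independent of I — with the rest of income spent on y.
Plugging in: x* = (4·12/27.6)² = 3.0246.

x* = 3.0246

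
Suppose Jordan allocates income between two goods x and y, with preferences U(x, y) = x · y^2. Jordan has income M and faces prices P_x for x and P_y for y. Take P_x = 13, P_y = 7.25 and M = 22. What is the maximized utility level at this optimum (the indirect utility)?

The MRS is (1/2)·y/x. Set MRS = P_x/P_y.
Rearranging, P_y·y = 2·P_x·x. Substituting into the budget gives P_x·x·(1 + 2) = M.
Demand: x*(P_x,P_y,M) = 1/3·M/P_x and y* = 2/3·M/P_y.
At P_x=13, P_y=7.25, M=22: x* = 1/3·22/13 = 0.5641, y* = 2.023.
Utility at the optimum: U(0.5641, 2.023) = 2.3086.

V = 2.3086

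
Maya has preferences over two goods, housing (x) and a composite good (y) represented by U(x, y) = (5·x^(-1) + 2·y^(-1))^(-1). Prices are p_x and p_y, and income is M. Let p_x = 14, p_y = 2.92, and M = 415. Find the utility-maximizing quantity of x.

MU_x ∝ 5·x^(-2), MU_y ∝ 2·y^(-2), so MRS = (5/2)·(y/x)^(2) = p_x/p_y.
Hence y/x = ((2/5)·p_x/p_y)^(1/(2)), i.e. raised to the 0.5 power.
With the ratio pinned down, the budget gives x* = M/(p_x + p_y·(y/x)) and y* = (y/x)·x*.
Numerically y/x = 1.38485, so x* = 415/(14 + 2.92·1.38485) = 22.9996.

x* = 22.9996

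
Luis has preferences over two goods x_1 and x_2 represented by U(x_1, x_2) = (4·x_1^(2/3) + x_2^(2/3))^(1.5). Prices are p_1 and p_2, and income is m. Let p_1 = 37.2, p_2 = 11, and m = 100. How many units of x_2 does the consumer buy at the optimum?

x_2* = 1.3782

MRS = MU_x_1/MU_x_2 = 4·(x_2/x_1)^(1/3). Set equal to p_1/p_2.
Hence x_2/x_1 = ((1/4)·p_1/p_2)^(1/(1/3)), i.e. raised to the 3 power.
With the ratio pinned down, the budget gives x_1* = m/(p_1 + p_2·(x_2/x_1)) and x_2* = (x_2/x_1)·x_1*.
Numerically x_2/x_1 = 0.604325, so x_1* = 100/(37.2 + 11·0.604325) = 2.2806 and x_2* = 0.604325·2.2806 = 1.3782.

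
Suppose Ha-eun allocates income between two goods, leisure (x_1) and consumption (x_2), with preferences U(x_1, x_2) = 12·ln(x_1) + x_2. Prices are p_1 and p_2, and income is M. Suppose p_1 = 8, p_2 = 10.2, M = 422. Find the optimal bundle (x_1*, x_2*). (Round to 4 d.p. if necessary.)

MU_x_1 = 12/x_1, MU_x_2 = 1. Tangency: 12/x_1 = p_1/p_2.
So x_1*(p_1,p_2) = 12·p_2/p_1, independent of income; and x_2* = (M − 12·p_2)/p_2.
At the given prices: x_1* = 12·10.2/8 = 15.3, and x_2* = 29.3725.

x_1* = 15.3, x_2* = 29.3725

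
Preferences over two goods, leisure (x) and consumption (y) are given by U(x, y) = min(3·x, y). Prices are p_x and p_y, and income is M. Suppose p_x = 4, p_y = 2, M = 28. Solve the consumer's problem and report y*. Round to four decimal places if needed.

y* = 8.4

Leontief preferences: the optimum is at the kink where x/1 = y/3, i.e. y = 3·x.
Budget: p_x·x + p_y·3·x = M, so (p_x + 3·p_y)·x = M.
Demand: x*(p_x,p_y,M) = M/(p_x + 3·p_y), y* = 3·M/(p_x + 3·p_y).
Here 4 + 3·2 = 10, giving y* = 8.4.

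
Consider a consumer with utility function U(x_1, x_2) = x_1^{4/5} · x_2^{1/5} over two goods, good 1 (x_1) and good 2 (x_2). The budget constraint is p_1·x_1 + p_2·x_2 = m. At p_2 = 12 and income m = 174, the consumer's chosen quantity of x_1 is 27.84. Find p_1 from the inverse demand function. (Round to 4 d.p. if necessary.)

p_1 = 5

The MRS is 4·x_2/x_1. Set MRS = p_1/p_2.
So 0.8·p_2·x_2 = 0.2·p_1·x_1; combined with the budget, a share 0.8 of income goes to x_1.
Demand: x_1*(p_1,p_2,m) = 0.8·m/p_1 and x_2* = 0.2·m/p_2.
Set x_1* = 27.84 in the demand function and solve for p_1: p_1 = 5.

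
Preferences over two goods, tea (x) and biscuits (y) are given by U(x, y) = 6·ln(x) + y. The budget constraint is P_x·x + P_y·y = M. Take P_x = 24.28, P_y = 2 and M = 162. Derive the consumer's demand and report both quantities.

x* = 0.4942, y* = 75

MU_x = 6/x, MU_y = 1. Tangency: 6/x = P_x/P_y.
So x*(P_x,P_y) = 6·P_y/P_x, independent of income; and y* = (M − 6·P_y)/P_y.
At the given prices: x* = 6·2/24.28 = 0.4942, and y* = 75.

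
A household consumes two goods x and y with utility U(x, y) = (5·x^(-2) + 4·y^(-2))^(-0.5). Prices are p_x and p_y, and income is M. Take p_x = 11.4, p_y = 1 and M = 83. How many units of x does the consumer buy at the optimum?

x* = 6.153

From the CES first-order condition, (5/4)·(y/x)^(3) = p_x/p_y.
Hence y/x = ((4/5)·p_x/p_y)^(1/(3)), i.e. raised to the 1/3 power.
Substitute y = (y/x)·x into the budget: x* = M/(p_x + p_y·(y/x)).
Numerically y/x = 2.089288, so x* = 83/(11.4 + 1·2.089288) = 6.153.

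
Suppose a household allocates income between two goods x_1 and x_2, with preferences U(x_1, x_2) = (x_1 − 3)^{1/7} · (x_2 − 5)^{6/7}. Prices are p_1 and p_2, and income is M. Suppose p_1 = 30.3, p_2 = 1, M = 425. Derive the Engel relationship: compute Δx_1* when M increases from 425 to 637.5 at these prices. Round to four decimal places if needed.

Δx_1* = 1.0019

This is Cobb-Douglas in (x_1−3, x_2−5): tangency gives 1/7·p_2·(x_2−5) = 6/7·p_1·(x_1−3).
Substituting into the budget: x_1* = 3 + 1/7·(M − 3·p_1 − 5·p_2)/p_1, and x_2* = 5 + 6/7·(…)/p_2.
Discretionary income = 425 − 3·30.3 − 5·1 = 329.1; x_1* = 3 + 1/7·329.1/30.3 = 4.5516.
At M' = 637.5: x_1* = 5.5535. Change: 5.5535 − 4.5516 = 1.0019.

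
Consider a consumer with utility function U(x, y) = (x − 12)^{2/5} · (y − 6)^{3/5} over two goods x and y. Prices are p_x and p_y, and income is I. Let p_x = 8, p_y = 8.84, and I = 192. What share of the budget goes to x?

This is Cobb-Douglas in (x−12, y−6): tangency gives 0.4·p_y·(y−6) = 0.6·p_x·(x−12).
Substituting into the budget: x* = 12 + 0.4·(I − 12·p_x − 6·p_y)/p_x, and y* = 6 + 0.6·(…)/p_y.
Discretionary income = 192 − 12·8 − 6·8.84 = 42.96; x* = 12 + 0.4·42.96/8 = 14.148; y* = 6 + 0.6·42.96/8.84 = 8.9158.
Expenditure on x: 8·14.148 = 113.184; share = 0.5895.

share on x = 0.5895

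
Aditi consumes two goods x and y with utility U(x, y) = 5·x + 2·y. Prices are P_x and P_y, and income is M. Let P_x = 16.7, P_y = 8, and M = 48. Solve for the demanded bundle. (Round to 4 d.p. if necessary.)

x* = 2.8743, y* = 0

Perfect substitutes: compare marginal utility per dollar. 5/P_x vs 2/P_y → 0.2994 vs 0.25.
x gives more utility per dollar, so spend all income on x: x* = M/P_x, y* = 0.
Numerically: x* = 2.8743, y* = 0.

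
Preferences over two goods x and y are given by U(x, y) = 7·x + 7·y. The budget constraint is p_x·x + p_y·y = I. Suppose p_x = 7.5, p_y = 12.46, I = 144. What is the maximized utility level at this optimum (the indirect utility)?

Linear utility — the consumer picks whichever good has higher MU/price: 7/7.5 = 0.9333 vs 7/12.46 = 0.5618.
x gives more utility per dollar, so spend all income on x: x* = I/p_x, y* = 0.
Numerically: x* = 19.2, y* = 0.
Utility at the optimum: U(19.2, 0) = 134.4.

V = 134.4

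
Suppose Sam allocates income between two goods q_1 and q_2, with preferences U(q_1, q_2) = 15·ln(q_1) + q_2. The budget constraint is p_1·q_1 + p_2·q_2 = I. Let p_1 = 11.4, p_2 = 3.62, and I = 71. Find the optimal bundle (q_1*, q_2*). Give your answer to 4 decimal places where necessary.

q_1* = 4.7632, q_2* = 4.6133

MU_q_1 = 15/q_1, MU_q_2 = 1. Tangency: 15/q_1 = p_1/p_2.
So q_1*(p_1,p_2) = 15·p_2/p_1, independent of income; and q_2* = (I − 15·p_2)/p_2.
At the given prices: q_1* = 15·3.62/11.4 = 4.7632, and q_2* = 4.6133.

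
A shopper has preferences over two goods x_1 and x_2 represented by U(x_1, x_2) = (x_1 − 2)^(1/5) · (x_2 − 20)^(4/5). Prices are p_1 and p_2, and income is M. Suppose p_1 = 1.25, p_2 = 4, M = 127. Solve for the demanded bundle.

This is Cobb-Douglas in (x_1−2, x_2−20): tangency gives 0.2·p_2·(x_2−20) = 0.8·p_1·(x_1−2).
Substituting into the budget: x_1* = 2 + 0.2·(M − 2·p_1 − 20·p_2)/p_1, and x_2* = 20 + 0.8·(…)/p_2.
Discretionary income = 127 − 2·1.25 − 20·4 = 44.5; x_1* = 2 + 0.2·44.5/1.25 = 9.12; x_2* = 20 + 0.8·44.5/4 = 28.9.

x_1* = 9.12, x_2* = 28.9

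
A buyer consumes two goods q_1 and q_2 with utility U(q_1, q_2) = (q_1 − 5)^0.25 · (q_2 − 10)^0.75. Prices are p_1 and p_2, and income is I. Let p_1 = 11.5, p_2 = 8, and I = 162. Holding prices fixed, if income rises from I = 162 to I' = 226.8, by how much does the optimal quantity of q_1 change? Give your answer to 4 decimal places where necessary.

Δq_1* = 1.4087

After buying the subsistence bundle (5, 10), a share 0.25 of the remaining income goes to q_1: q_1* = 5 + 0.25·(I − 5p_1 − 10p_2)/p_1.
Discretionary income = 162 − 5·11.5 − 10·8 = 24.5; q_1* = 5 + 0.25·24.5/11.5 = 5.5326.
At I' = 226.8: q_1* = 6.9413. Change: 6.9413 − 5.5326 = 1.4087.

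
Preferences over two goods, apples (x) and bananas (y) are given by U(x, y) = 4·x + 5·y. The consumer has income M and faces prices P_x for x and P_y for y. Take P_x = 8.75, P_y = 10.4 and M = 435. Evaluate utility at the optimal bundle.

V = 209.1346

Linear utility — the consumer picks whichever good has higher MU/price: 4/8.75 = 0.4571 vs 5/10.4 = 0.4808.
y gives more utility per dollar, so spend all income on y: y* = M/P_y, x* = 0.
Numerically: x* = 0, y* = 41.8269.
Utility at the optimum: U(0, 41.8269) = 209.1346.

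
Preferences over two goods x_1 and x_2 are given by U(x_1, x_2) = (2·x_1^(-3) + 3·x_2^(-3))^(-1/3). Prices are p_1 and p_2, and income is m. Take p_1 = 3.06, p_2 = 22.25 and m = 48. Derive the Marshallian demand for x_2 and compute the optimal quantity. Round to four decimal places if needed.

MRS = MU_x_1/MU_x_2 = (2/3)·(x_2/x_1)^(4). Set equal to p_1/p_2.
Solve for the ratio: x_2/x_1 = [(3/2)·p_1/p_2]^(0.25).
With the ratio pinned down, the budget gives x_1* = m/(p_1 + p_2·(x_2/x_1)) and x_2* = (x_2/x_1)·x_1*.
Numerically x_2/x_1 = 0.673939, so x_1* = 48/(3.06 + 22.25·0.673939) = 2.6585 and x_2* = 0.673939·2.6585 = 1.7917.

x_2* = 1.7917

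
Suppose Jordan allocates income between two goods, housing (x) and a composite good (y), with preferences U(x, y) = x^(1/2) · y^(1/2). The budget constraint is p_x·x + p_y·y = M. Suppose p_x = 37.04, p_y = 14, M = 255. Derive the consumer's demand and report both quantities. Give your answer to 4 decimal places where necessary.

x* = 3.4422, y* = 9.1071

MU_x/MU_y = (0.5·y)/(0.5·x); tangency sets this equal to p_x/p_y.
So 0.5·p_y·y = 0.5·p_x·x; combined with the budget, a share 0.5 of income goes to x.
Demand: x*(p_x,p_y,M) = 0.5·M/p_x and y* = 0.5·M/p_y.
At p_x=37.04, p_y=14, M=255: x* = 0.5·255/37.04 = 3.4422, y* = 9.1071.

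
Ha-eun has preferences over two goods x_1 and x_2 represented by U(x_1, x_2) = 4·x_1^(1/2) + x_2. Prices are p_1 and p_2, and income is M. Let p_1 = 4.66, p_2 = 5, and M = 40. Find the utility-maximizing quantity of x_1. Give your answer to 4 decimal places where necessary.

Set MRS = p_1/p_2: 2·x_1^(−1/2) = p_1/p_2.
Thus x_1* = (2·p_2/p_1)² — independent of M — with the rest of income spent on x_2.
Plugging in: x_1* = (2·5/4.66)² = 4.605.

x_1* = 4.605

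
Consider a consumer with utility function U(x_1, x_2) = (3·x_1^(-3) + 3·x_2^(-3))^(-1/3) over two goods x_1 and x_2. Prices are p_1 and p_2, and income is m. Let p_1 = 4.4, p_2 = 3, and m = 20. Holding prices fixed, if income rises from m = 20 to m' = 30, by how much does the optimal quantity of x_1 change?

MRS = MU_x_1/MU_x_2 = (x_2/x_1)^(4). Set equal to p_1/p_2.
Hence x_2/x_1 = (p_1/p_2)^(1/(4)), i.e. raised to the 0.25 power.
Substitute x_2 = (x_2/x_1)·x_1 into the budget: x_1* = m/(p_1 + p_2·(x_2/x_1)).
Numerically x_2/x_1 = 1.100482, so x_1* = 20/(4.4 + 3·1.100482) = 2.5969.
At m' = 30: x_1* = 3.8954. Change: 3.8954 − 2.5969 = 1.2985.

Δx_1* = 1.2985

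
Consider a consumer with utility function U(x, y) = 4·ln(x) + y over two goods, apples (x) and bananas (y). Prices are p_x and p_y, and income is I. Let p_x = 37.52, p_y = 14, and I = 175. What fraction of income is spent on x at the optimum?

share on x = 0.32

Set MRS = p_x/p_y: (4/x)/1 = p_x/p_y.
So x*(p_x,p_y) = 4·p_y/p_x, independent of income; and y* = (I − 4·p_y)/p_y.
At the given prices: x* = 4·14/37.52 = 1.4925, and y* = 8.5.
Expenditure on x: 37.52·1.4925 = 56; share = 0.32.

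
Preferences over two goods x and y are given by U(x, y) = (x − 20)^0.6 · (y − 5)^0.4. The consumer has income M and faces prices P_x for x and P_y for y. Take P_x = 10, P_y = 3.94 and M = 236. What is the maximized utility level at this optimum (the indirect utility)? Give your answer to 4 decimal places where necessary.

V = 1.207

Let x' = x−20, y' = y−5. MRS = (3/2)·y'/x' = P_x/P_y.
Substituting into the budget: x* = 20 + 0.6·(M − 20·P_x − 5·P_y)/P_x, and y* = 5 + 0.4·(…)/P_y.
Discretionary income = 236 − 20·10 − 5·3.94 = 16.3; x* = 20 + 0.6·16.3/10 = 20.978; y* = 5 + 0.4·16.3/3.94 = 6.6548.
Utility at the optimum: U(20.978, 6.6548) = 1.207.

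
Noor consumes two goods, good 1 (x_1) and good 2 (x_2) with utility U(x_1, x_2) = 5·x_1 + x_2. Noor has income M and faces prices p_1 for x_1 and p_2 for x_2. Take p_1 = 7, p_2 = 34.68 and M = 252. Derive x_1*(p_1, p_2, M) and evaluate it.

x_1* = 36

x_1 gives more utility per dollar, so spend all income on x_1: x_1* = M/p_1, x_2* = 0.
Numerically: x_1* = 36, x_2* = 0.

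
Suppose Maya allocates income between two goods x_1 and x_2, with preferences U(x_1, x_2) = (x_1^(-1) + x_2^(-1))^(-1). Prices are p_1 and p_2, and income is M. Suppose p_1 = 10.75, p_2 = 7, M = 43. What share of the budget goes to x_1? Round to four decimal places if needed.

share on x_1 = 0.5534

With the ratio pinned down, the budget gives x_1* = M/(p_1 + p_2·(x_2/x_1)) and x_2* = (x_2/x_1)·x_1*.
Numerically x_2/x_1 = 1.239239, so x_1* = 43/(10.75 + 7·1.239239) = 2.2137 and x_2* = 1.239239·2.2137 = 2.7433.
Expenditure on x_1: 10.75·2.2137 = 23.7971; share = 0.5534.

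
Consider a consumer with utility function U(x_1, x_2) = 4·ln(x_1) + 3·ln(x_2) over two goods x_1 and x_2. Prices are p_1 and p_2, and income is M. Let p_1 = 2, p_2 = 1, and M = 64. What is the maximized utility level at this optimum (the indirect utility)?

V = 21.5592

MU_x_1/MU_x_2 = (4·x_2)/(3·x_1); tangency sets this equal to p_1/p_2.
So 4·p_2·x_2 = 3·p_1·x_1; combined with the budget, a share 4/7 of income goes to x_1.
Demand: x_1*(p_1,p_2,M) = 4/7·M/p_1 and x_2* = 3/7·M/p_2.
At p_1=2, p_2=1, M=64: x_1* = 4/7·64/2 = 18.2857, x_2* = 27.4286.
Utility at the optimum: U(18.2857, 27.4286) = 21.5592.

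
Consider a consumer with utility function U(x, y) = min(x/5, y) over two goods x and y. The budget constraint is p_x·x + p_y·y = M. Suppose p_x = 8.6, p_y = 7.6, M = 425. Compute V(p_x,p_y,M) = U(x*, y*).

V = 8.3992

Here 5·8.6 + 7.6 = 50.6, giving x* = 41.996 and y* = 8.3992.
Utility at the optimum: U(41.996, 8.3992) = 8.3992.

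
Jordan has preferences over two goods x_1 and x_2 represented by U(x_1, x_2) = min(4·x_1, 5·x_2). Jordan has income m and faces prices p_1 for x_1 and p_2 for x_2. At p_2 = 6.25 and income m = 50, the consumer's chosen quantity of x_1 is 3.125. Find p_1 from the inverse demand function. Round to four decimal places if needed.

p_1 = 11

With perfect complements, no substitution: consume in ratio x_1:x_2 = 5:4.
Budget: p_1·x_1 + p_2·(4/5)·x_1 = m, so (5·p_1 + 4·p_2)·x_1 = 5·m.
Demand: x_1*(p_1,p_2,m) = 5·m/(5·p_1 + 4·p_2), x_2* = 4·m/(5·p_1 + 4·p_2).
Set x_1* = 3.125 in the demand function and solve for p_1: p_1 = 11.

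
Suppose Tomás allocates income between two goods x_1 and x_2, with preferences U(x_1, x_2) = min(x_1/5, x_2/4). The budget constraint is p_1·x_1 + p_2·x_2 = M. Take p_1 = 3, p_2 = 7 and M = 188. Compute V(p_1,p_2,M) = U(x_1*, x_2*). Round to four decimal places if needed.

V = 4.3721

Demand: x_1*(p_1,p_2,M) = 5·M/(5·p_1 + 4·p_2), x_2* = 4·M/(5·p_1 + 4·p_2).
Here 5·3 + 4·7 = 43, giving x_1* = 21.8605 and x_2* = 17.4884.
Utility at the optimum: U(21.8605, 17.4884) = 4.3721.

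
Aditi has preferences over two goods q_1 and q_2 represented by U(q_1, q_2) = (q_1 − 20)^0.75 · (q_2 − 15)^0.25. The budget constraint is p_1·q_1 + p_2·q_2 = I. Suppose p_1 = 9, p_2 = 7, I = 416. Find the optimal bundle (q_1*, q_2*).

Let q_1' = q_1−20, q_2' = q_2−15. MRS = 3·q_2'/q_1' = p_1/p_2.
Substituting into the budget: q_1* = 20 + 0.75·(I − 20·p_1 − 15·p_2)/p_1, and q_2* = 15 + 0.25·(…)/p_2.
Discretionary income = 416 − 20·9 − 15·7 = 131; q_1* = 20 + 0.75·131/9 = 30.9167; q_2* = 15 + 0.25·131/7 = 19.6786.

q_1* = 30.9167, q_2* = 19.6786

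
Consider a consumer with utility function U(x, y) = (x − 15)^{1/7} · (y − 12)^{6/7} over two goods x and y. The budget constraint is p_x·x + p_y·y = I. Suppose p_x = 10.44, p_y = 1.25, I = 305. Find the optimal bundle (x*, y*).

x* = 16.8254, y* = 103.4743

MRS = (1/6)·(y−12)/(x−15). Tangency with p_x/p_y gives y−12 = 6·(p_x/p_y)·(x−15).
After buying the subsistence bundle (15, 12), a share 1/7 of the remaining income goes to x: x* = 15 + 1/7·(I − 15p_x − 12p_y)/p_x.
Discretionary income = 305 − 15·10.44 − 12·1.25 = 133.4; x* = 15 + 1/7·133.4/10.44 = 16.8254; y* = 12 + 6/7·133.4/1.25 = 103.4743.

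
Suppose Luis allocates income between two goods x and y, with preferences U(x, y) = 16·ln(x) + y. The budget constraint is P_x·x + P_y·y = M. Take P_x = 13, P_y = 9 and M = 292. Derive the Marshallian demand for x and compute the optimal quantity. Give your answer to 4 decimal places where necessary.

Set MRS = P_x/P_y: (16/x)/1 = P_x/P_y.
So x*(P_x,P_y) = 16·P_y/P_x, independent of income; and y* = (M − 16·P_y)/P_y.
At the given prices: x* = 16·9/13 = 11.0769.

x* = 11.0769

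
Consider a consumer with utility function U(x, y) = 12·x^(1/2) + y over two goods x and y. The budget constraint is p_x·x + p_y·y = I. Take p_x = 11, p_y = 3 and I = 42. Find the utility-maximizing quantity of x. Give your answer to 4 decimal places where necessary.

x* = 2.6777

MU_x = 6/√x, MU_y = 1. Tangency: 6/√x = p_x/p_y.
Solve: √x = 6·p_y/p_x, so x*(p_x,p_y) = (6·p_y/p_x)², and y* = (I − p_x·x*)/p_y.
Plugging in: x* = (6·3/11)² = 2.6777.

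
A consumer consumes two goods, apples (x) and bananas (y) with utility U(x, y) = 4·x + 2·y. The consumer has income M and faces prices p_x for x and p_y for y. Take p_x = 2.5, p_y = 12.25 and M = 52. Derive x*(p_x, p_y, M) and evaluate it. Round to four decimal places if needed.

x* = 20.8

Linear utility — the consumer picks whichever good has higher MU/price: 4/2.5 = 1.6 vs 2/12.25 = 0.1633.
x gives more utility per dollar, so spend all income on x: x* = M/p_x, y* = 0.
Numerically: x* = 20.8, y* = 0.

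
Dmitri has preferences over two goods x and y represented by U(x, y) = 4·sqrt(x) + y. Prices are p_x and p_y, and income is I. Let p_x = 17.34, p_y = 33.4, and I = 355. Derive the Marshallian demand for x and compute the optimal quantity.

Utility is quasi-linear in y; the FOC for x is 2/√x = p_x/p_y.
Thus x* = (2·p_y/p_x)² — independent of I — with the rest of income spent on y.
Plugging in: x* = (2·33.4/17.34)² = 14.8407.

x* = 14.8407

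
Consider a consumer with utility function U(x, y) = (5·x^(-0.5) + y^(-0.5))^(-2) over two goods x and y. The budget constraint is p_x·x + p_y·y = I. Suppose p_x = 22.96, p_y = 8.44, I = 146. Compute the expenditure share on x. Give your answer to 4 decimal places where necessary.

Numerically y/x = 0.666458, so x* = 146/(22.96 + 8.44·0.666458) = 5.1076 and y* = 0.666458·5.1076 = 3.404.
Expenditure on x: 22.96·5.1076 = 117.2703; share = 0.8032.

share on x = 0.8032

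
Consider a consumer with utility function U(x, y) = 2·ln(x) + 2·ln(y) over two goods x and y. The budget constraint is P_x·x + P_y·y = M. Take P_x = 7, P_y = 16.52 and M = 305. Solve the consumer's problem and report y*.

y* = 9.2312

Tangency: MRS = y/x = P_x/P_y.
Rearranging, P_y·y = P_x·x. Substituting into the budget gives P_x·x·(1 + 1) = M.
Demand: x*(P_x,P_y,M) = 0.5·M/P_x and y* = 0.5·M/P_y.
At P_x=7, P_y=16.52, M=305: y* = 0.5·305/16.52 = 9.2312.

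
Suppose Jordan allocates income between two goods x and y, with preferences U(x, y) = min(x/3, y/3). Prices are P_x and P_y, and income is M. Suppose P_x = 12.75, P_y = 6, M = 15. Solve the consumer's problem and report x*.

x* = 0.8

Leontief preferences: the optimum is at the kink where x/3 = y/3, i.e. y = x.
Budget: P_x·x + P_y·x = M, so (3·P_x + 3·P_y)·x = 3·M.
Demand: x*(P_x,P_y,M) = 3·M/(3·P_x + 3·P_y), y* = 3·M/(3·P_x + 3·P_y).
Here 3·12.75 + 3·6 = 56.25, giving x* = 0.8.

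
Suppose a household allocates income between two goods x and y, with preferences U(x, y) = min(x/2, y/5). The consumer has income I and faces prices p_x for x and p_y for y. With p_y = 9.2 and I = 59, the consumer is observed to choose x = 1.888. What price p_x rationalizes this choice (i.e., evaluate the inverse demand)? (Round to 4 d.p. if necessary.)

p_x = 8.25

With perfect complements, no substitution: consume in ratio x:y = 2:5.
Budget: p_x·x + p_y·(5/2)·x = I, so (2·p_x + 5·p_y)·x = 2·I.
Demand: x*(p_x,p_y,I) = 2·I/(2·p_x + 5·p_y), y* = 5·I/(2·p_x + 5·p_y).
Set x* = 1.888 in the demand function and solve for p_x: p_x = 8.25.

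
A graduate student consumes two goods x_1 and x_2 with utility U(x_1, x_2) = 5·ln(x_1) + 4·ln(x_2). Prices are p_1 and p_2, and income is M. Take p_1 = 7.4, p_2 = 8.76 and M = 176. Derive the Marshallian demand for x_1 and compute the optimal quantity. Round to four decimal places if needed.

Demand: x_1*(p_1,p_2,M) = 5/9·M/p_1 and x_2* = 4/9·M/p_2.
At p_1=7.4, p_2=8.76, M=176: x_1* = 5/9·176/7.4 = 13.2132.

x_1* = 13.2132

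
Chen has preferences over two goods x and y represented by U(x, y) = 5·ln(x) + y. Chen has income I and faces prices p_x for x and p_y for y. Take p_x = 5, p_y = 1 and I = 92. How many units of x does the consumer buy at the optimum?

Set MRS = p_x/p_y: (5/x)/1 = p_x/p_y.
So x*(p_x,p_y) = 5·p_y/p_x, independent of income; and y* = (I − 5·p_y)/p_y.
At the given prices: x* = 5·1/5 = 1.

x* = 1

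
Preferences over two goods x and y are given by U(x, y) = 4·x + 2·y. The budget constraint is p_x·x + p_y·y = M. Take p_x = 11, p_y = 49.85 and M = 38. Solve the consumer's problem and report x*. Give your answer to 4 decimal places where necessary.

x* = 3.4545

Linear utility — the consumer picks whichever good has higher MU/price: 4/11 = 0.3636 vs 2/49.85 = 0.0401.
x gives more utility per dollar, so spend all income on x: x* = M/p_x, y* = 0.
Numerically: x* = 3.4545, y* = 0.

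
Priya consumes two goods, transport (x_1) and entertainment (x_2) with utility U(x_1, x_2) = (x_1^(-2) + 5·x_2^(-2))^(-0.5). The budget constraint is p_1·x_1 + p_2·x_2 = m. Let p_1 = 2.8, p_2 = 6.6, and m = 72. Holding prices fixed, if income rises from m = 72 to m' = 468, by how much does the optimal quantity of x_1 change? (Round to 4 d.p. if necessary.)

MRS = MU_x_1/MU_x_2 = (1/5)·(x_2/x_1)^(3). Set equal to p_1/p_2.
Hence x_2/x_1 = (5·p_1/p_2)^(1/(3)), i.e. raised to the 1/3 power.
With the ratio pinned down, the budget gives x_1* = m/(p_1 + p_2·(x_2/x_1)) and x_2* = (x_2/x_1)·x_1*.
Numerically x_2/x_1 = 1.284876, so x_1* = 72/(2.8 + 6.6·1.284876) = 6.3829.
At m' = 468: x_1* = 41.4887. Change: 41.4887 − 6.3829 = 35.1058.

Δx_1* = 35.1058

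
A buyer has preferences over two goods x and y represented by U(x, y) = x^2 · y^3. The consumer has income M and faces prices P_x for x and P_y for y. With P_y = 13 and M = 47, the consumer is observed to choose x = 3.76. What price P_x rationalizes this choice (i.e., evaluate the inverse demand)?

Tangency: MRS = (2/3)·y/x = P_x/P_y.
Rearranging, P_y·y = (3/2)·P_x·x. Substituting into the budget gives P_x·x·(1 + (3/2)) = M.
Demand: x*(P_x,P_y,M) = 0.4·M/P_x and y* = 0.6·M/P_y.
Set x* = 3.76 in the demand function and solve for P_x: P_x = 5.

P_x = 5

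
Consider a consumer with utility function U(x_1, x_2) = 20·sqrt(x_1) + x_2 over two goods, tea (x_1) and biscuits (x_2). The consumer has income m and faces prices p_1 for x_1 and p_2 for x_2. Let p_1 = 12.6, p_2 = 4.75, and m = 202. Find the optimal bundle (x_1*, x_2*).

x_1* = 14.2117, x_2* = 4.8279

Utility is quasi-linear in x_2; the FOC for x_1 is 10/√x_1 = p_1/p_2.
Solve: √x_1 = 10·p_2/p_1, so x_1*(p_1,p_2) = (10·p_2/p_1)², and x_2* = (m − p_1·x_1*)/p_2.
Plugging in: x_1* = (10·4.75/12.6)² = 14.2117, x_2* = 4.8279.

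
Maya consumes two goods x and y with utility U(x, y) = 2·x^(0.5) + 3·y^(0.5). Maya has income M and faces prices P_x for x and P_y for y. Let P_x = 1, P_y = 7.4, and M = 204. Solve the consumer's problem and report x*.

x* = 156.4352

MRS = MU_x/MU_y = (2/3)·(y/x)^(0.5). Set equal to P_x/P_y.
Hence y/x = ((3/2)·P_x/P_y)^(1/(0.5)), i.e. raised to the 2 power.
With the ratio pinned down, the budget gives x* = M/(P_x + P_y·(y/x)) and y* = (y/x)·x*.
Numerically y/x = 0.041088, so x* = 204/(1 + 7.4·0.041088) = 156.4352.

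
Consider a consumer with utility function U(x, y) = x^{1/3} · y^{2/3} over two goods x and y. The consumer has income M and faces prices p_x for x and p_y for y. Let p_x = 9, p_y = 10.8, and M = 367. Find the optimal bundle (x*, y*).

x* = 13.5926, y* = 22.6543

The MRS is (1/2)·y/x. Set MRS = p_x/p_y.
Rearranging, p_y·y = 2·p_x·x. Substituting into the budget gives p_x·x·(1 + 2) = M.
Demand: x*(p_x,p_y,M) = 1/3·M/p_x and y* = 2/3·M/p_y.
At p_x=9, p_y=10.8, M=367: x* = 1/3·367/9 = 13.5926, y* = 22.6543.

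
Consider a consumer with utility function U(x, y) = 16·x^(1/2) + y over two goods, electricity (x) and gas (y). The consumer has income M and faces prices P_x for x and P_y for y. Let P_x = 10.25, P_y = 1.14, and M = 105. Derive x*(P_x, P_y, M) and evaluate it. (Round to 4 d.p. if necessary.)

x* = 0.7917

MU_x = 8/√x, MU_y = 1. Tangency: 8/√x = P_x/P_y.
Thus x* = (8·P_y/P_x)² — independent of M — with the rest of income spent on y.
Plugging in: x* = (8·1.14/10.25)² = 0.7917.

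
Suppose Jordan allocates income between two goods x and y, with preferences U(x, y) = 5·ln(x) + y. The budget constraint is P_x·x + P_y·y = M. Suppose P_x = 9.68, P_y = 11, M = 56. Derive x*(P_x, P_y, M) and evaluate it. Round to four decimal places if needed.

x* = 5.6818

Set MRS = P_x/P_y: (5/x)/1 = P_x/P_y.
So x*(P_x,P_y) = 5·P_y/P_x, independent of income; and y* = (M − 5·P_y)/P_y.
At the given prices: x* = 5·11/9.68 = 5.6818.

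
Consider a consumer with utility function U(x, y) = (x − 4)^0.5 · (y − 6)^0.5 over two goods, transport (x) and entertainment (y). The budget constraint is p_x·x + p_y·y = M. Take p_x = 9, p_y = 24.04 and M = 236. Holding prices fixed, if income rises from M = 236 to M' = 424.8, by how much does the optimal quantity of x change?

Δx* = 10.4889

MRS = (y−6)/(x−4). Tangency with p_x/p_y gives y−6 = (p_x/p_y)·(x−4).
After buying the subsistence bundle (4, 6), a share 0.5 of the remaining income goes to x: x* = 4 + 0.5·(M − 4p_x − 6p_y)/p_x.
Discretionary income = 236 − 4·9 − 6·24.04 = 55.76; x* = 4 + 0.5·55.76/9 = 7.0978.
At M' = 424.8: x* = 17.5867. Change: 17.5867 − 7.0978 = 10.4889.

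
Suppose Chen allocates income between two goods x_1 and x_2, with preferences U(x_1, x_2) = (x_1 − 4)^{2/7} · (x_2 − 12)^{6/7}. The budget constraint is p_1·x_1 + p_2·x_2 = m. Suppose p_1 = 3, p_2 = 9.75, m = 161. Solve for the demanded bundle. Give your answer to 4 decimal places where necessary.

x_1* = 6.6667, x_2* = 14.4615

This is Cobb-Douglas in (x_1−4, x_2−12): tangency gives 2/7·p_2·(x_2−12) = 6/7·p_1·(x_1−4).
Substituting into the budget: x_1* = 4 + 0.25·(m − 4·p_1 − 12·p_2)/p_1, and x_2* = 12 + 0.75·(…)/p_2.
Discretionary income = 161 − 4·3 − 12·9.75 = 32; x_1* = 4 + 0.25·32/3 = 6.6667; x_2* = 12 + 0.75·32/9.75 = 14.4615.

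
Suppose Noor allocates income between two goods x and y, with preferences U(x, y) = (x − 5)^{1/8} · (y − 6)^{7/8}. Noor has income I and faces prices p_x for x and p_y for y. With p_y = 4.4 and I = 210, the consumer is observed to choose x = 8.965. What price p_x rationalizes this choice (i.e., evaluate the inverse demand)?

This is Cobb-Douglas in (x−5, y−6): tangency gives 0.125·p_y·(y−6) = 0.875·p_x·(x−5).
Substituting into the budget: x* = 5 + 0.125·(I − 5·p_x − 6·p_y)/p_x, and y* = 6 + 0.875·(…)/p_y.
Set x* = 8.965 in the demand function and solve for p_x: p_x = 5.

p_x = 5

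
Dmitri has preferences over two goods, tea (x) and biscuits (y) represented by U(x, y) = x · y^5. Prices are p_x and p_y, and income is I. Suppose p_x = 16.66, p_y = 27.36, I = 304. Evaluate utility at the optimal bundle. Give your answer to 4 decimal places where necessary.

The MRS is (1/5)·y/x. Set MRS = p_x/p_y.
Rearranging, p_y·y = 5·p_x·x. Substituting into the budget gives p_x·x·(1 + 5) = I.
Demand: x*(p_x,p_y,I) = 1/6·I/p_x and y* = 5/6·I/p_y.
At p_x=16.66, p_y=27.36, I=304: x* = 1/6·304/16.66 = 3.0412, y* = 9.2593.
Utility at the optimum: U(3.0412, 9.2593) = 206980.0839.

V = 206980.0839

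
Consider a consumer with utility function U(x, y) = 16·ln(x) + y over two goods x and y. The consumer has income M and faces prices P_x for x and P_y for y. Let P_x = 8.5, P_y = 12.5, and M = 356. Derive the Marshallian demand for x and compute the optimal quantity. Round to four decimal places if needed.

x* = 23.5294

Set MRS = P_x/P_y: (16/x)/1 = P_x/P_y.
So x*(P_x,P_y) = 16·P_y/P_x, independent of income; and y* = (M − 16·P_y)/P_y.
At the given prices: x* = 16·12.5/8.5 = 23.5294.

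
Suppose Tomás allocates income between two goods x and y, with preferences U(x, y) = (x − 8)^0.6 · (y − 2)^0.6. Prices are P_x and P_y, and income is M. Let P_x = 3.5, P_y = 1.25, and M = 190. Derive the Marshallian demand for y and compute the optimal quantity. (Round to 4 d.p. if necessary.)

y* = 65.8

Let x' = x−8, y' = y−2. MRS = y'/x' = P_x/P_y.
After buying the subsistence bundle (8, 2), a share 0.5 of the remaining income goes to x: x* = 8 + 0.5·(M − 8P_x − 2P_y)/P_x.
Discretionary income = 190 − 8·3.5 − 2·1.25 = 159.5; y* = 2 + 0.5·159.5/1.25 = 65.8.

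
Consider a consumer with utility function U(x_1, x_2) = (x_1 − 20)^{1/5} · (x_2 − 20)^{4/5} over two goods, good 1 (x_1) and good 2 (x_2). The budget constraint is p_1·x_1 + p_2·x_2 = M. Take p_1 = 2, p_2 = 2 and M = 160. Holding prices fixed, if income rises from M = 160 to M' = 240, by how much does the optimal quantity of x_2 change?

Discretionary income = 160 − 20·2 − 20·2 = 80; x_2* = 20 + 0.8·80/2 = 52.
At M' = 240: x_2* = 84. Change: 84 − 52 = 32.

Δx_2* = 32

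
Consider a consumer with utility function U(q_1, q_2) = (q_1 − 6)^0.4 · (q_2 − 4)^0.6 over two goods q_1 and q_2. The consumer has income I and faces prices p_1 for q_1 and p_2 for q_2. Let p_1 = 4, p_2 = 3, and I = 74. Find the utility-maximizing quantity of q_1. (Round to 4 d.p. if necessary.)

Let q_1' = q_1−6, q_2' = q_2−4. MRS = (2/3)·q_2'/q_1' = p_1/p_2.
Substituting into the budget: q_1* = 6 + 0.4·(I − 6·p_1 − 4·p_2)/p_1, and q_2* = 4 + 0.6·(…)/p_2.
Discretionary income = 74 − 6·4 − 4·3 = 38; q_1* = 6 + 0.4·38/4 = 9.8.

q_1* = 9.8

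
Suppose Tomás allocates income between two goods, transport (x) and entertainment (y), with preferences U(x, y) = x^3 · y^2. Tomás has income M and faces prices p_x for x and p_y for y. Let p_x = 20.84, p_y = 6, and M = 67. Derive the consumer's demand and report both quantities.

x* = 1.929, y* = 4.4667

Demand: x*(p_x,p_y,M) = 0.6·M/p_x and y* = 0.4·M/p_y.
At p_x=20.84, p_y=6, M=67: x* = 0.6·67/20.84 = 1.929, y* = 4.4667.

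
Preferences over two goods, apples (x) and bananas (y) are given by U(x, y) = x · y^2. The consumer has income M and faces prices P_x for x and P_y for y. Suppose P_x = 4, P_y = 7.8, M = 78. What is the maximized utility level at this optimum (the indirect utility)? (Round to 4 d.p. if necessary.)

MU_x/MU_y = (y)/(2·x); tangency sets this equal to P_x/P_y.
Rearranging, P_y·y = 2·P_x·x. Substituting into the budget gives P_x·x·(1 + 2) = M.
Demand: x*(P_x,P_y,M) = 1/3·M/P_x and y* = 2/3·M/P_y.
At P_x=4, P_y=7.8, M=78: x* = 1/3·78/4 = 6.5, y* = 6.6667.
Utility at the optimum: U(6.5, 6.6667) = 288.8889.

V = 288.8889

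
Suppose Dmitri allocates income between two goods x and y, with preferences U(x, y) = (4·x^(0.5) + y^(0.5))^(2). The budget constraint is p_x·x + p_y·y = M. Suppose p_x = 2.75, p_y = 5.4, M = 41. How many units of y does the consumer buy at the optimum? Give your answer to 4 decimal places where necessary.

MRS = MU_x/MU_y = 4·(y/x)^(0.5). Set equal to p_x/p_y.
Solve for the ratio: y/x = [(1/4)·p_x/p_y]^(2).
With the ratio pinned down, the budget gives x* = M/(p_x + p_y·(y/x)) and y* = (y/x)·x*.
Numerically y/x = 0.016209, so x* = 41/(2.75 + 5.4·0.016209) = 14.4492 and y* = 0.016209·14.4492 = 0.2342.

y* = 0.2342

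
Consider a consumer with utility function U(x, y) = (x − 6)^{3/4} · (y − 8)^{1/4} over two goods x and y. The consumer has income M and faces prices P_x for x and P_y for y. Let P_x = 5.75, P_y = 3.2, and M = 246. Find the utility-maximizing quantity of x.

x* = 30.2478

MRS = 3·(y−8)/(x−6). Tangency with P_x/P_y gives y−8 = (1/3)·(P_x/P_y)·(x−6).
After buying the subsistence bundle (6, 8), a share 0.75 of the remaining income goes to x: x* = 6 + 0.75·(M − 6P_x − 8P_y)/P_x.
Discretionary income = 246 − 6·5.75 − 8·3.2 = 185.9; x* = 6 + 0.75·185.9/5.75 = 30.2478.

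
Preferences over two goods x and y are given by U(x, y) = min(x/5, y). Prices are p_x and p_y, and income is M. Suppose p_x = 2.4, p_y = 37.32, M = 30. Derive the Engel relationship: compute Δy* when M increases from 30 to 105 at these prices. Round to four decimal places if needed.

With perfect complements, no substitution: consume in ratio x:y = 5:1.
Budget: p_x·x + p_y·(1/5)·x = M, so (5·p_x + p_y)·x = 5·M.
Demand: x*(p_x,p_y,M) = 5·M/(5·p_x + p_y), y* = M/(5·p_x + p_y).
Here 5·2.4 + 37.32 = 49.32, giving y* = 0.6083.
At M' = 105: y* = 2.129. Change: 2.129 − 0.6083 = 1.5207.

Δy* = 1.5207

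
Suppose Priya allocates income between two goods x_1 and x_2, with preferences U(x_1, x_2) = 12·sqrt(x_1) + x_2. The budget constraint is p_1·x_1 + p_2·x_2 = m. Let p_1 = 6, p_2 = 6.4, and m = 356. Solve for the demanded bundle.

MU_x_1 = 6/√x_1, MU_x_2 = 1. Tangency: 6/√x_1 = p_1/p_2.
Solve: √x_1 = 6·p_2/p_1, so x_1*(p_1,p_2) = (6·p_2/p_1)², and x_2* = (m − p_1·x_1*)/p_2.
Plugging in: x_1* = (6·6.4/6)² = 40.96, x_2* = 17.225.

x_1* = 40.96, x_2* = 17.225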